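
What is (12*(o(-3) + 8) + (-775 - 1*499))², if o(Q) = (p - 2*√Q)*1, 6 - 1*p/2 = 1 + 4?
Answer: 1329988 + 55392*I*√3 ≈ 1.33e+6 + 95942.0*I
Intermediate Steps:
p = 2 (p = 12 - 2*(1 + 4) = 12 - 2*5 = 12 - 10 = 2)
o(Q) = 2 - 2*√Q (o(Q) = (2 - 2*√Q)*1 = 2 - 2*√Q)
(12*(o(-3) + 8) + (-775 - 1*499))² = (12*((2 - 2*I*√3) + 8) + (-775 - 1*499))² = (12*((2 - 2*I*√3) + 8) + (-775 - 499))² = (12*((2 - 2*I*√3) + 8) - 1274)² = (12*(10 - 2*I*√3) - 1274)² = ((120 - 24*I*√3) - 1274)² = (-1154 - 24*I*√3)²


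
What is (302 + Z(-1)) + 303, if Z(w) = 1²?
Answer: 606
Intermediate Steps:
Z(w) = 1
(302 + Z(-1)) + 303 = (302 + 1) + 303 = 303 + 303 = 606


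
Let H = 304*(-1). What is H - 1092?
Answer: -1396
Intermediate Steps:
H = -304
H - 1092 = -304 - 1092 = -1396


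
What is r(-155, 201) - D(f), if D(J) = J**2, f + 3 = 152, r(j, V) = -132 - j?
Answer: -22178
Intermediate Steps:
f = 149 (f = -3 + 152 = 149)
r(-155, 201) - D(f) = (-132 - 1*(-155)) - 1*149**2 = (-132 + 155) - 1*22201 = 23 - 22201 = -22178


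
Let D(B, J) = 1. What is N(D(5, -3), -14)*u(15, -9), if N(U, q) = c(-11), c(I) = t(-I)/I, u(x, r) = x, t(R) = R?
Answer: -15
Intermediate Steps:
c(I) = -1 (c(I) = (-I)/I = -1)
N(U, q) = -1
N(D(5, -3), -14)*u(15, -9) = -1*15 = -15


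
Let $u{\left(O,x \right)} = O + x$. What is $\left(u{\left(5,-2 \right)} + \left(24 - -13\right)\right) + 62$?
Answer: $102$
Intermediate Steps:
$\left(u{\left(5,-2 \right)} + \left(24 - -13\right)\right) + 62 = \left(\left(5 - 2\right) + \left(24 - -13\right)\right) + 62 = \left(3 + \left(24 + 13\right)\right) + 62 = \left(3 + 37\right) + 62 = 40 + 62 = 102$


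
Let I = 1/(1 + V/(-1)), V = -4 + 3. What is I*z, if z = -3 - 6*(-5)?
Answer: 27/2 ≈ 13.500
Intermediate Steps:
V = -1
z = 27 (z = -3 + 30 = 27)
I = 1/2 (I = 1/(1 - 1/(-1)) = 1/(1 - 1*(-1)) = 1/(1 + 1) = 1/2 ≈ 0.50000)
I*z = (1/2)*27 = 27/2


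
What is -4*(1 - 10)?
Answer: 36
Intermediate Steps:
-4*(1 - 10) = -4*(-9) = 36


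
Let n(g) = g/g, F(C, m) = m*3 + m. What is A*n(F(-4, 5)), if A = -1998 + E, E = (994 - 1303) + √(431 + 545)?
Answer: -2307 + 4*√61 ≈ -2275.8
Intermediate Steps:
F(C, m) = 4*m (F(C, m) = 3*m + m = 4*m)
n(g) = 1
E = -309 + 4*√61 (E = -309 + √976 = -309 + 4*√61 ≈ -277.76)
A = -2307 + 4*√61 (A = -1998 + (-309 + 4*√61) = -2307 + 4*√61 ≈ -2275.8)
A*n(F(-4, 5)) = (-2307 + 4*√61)*1 = -2307 + 4*√61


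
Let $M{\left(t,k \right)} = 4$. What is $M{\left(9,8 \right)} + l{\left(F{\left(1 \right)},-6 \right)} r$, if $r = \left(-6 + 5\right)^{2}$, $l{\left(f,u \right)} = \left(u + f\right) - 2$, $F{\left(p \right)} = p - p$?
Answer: $-4$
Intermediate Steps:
$F{\left(p \right)} = 0$
$l{\left(f,u \right)} = -2 + f + u$ ($l{\left(f,u \right)} = \left(f + u\right) - 2 = -2 + f + u$)
$r = 1$ ($r = \left(-1\right)^{2} = 1$)
$M{\left(9,8 \right)} + l{\left(F{\left(1 \right)},-6 \right)} r = 4 + \left(-2 + 0 - 6\right) 1 = 4 - 8 = -4$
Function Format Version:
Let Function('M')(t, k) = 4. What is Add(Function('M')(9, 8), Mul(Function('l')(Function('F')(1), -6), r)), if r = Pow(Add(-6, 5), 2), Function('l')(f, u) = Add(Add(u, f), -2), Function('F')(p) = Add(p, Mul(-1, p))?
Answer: -4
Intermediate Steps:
Function('F')(p) = 0
Function('l')(f, u) = Add(-2, f, u) (Function('l')(f, u) = Add(Add(f, u), -2) = Add(-2, f, u))
r = 1 (r = Pow(-1, 2) = 1)
Add(Function('M')(9, 8), Mul(Function('l')(Function('F')(1), -6), r)) = Add(4, Mul(Add(-2, 0, -6), 1)) = Add(4, Mul(-8, 1)) = Add(4, -8) = -4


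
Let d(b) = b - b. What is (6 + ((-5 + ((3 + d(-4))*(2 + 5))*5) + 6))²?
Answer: 12544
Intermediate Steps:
d(b) = 0
(6 + ((-5 + ((3 + d(-4))*(2 + 5))*5) + 6))² = (6 + ((-5 + ((3 + 0)*(2 + 5))*5) + 6))² = (6 + ((-5 + (3*7)*5) + 6))² = (6 + ((-5 + 21*5) + 6))² = (6 + ((-5 + 105) + 6))² = (6 + (100 + 6))² = (6 + 106)² = 112² = 12544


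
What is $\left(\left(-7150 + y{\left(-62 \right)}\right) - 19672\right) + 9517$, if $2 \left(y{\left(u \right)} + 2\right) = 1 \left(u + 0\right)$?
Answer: $-17338$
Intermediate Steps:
$y{\left(u \right)} = -2 + \frac{u}{2}$ ($y{\left(u \right)} = -2 + \frac{1 \left(u + 0\right)}{2} = -2 + \frac{1 u}{2} = -2 + \frac{u}{2}$)
$\left(\left(-7150 + y{\left(-62 \right)}\right) - 19672\right) + 9517 = \left(\left(-7150 + \left(-2 + \frac{1}{2} \left(-62\right)\right)\right) - 19672\right) + 9517 = \left(\left(-7150 - 33\right) - 19672\right) + 9517 = \left(-7183 - 19672\right) + 9517 = -26855 + 9517 = -17338$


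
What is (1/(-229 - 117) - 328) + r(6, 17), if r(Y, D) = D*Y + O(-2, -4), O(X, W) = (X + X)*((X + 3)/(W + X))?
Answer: -233899/1038 ≈ -225.34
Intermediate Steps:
O(X, W) = 2*X*(3 + X)/(W + X) (O(X, W) = (2*X)*((3 + X)/(W + X)) = 2*X*(3 + X)/(W + X))
r(Y, D) = ⅔ + D*Y (r(Y, D) = D*Y + 2*(-2)*(3 - 2)/(-4 - 2) = D*Y + 2*(-2)*1/(-6) = D*Y + 2*(-2)*(-⅙)*1 = D*Y + ⅔ = ⅔ + D*Y)
(1/(-229 - 117) - 328) + r(6, 17) = (1/(-229 - 117) - 328) + (⅔ + 17*6) = (1/(-346) - 328) + (⅔ + 102) = (-1/346 - 328) + 308/3 = -113489/346 + 308/3 = -233899/1038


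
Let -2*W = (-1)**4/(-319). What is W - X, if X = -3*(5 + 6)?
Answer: 21055/638 ≈ 33.002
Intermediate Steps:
X = -33 (X = -3*11 = -33)
W = 1/638 (W = -(-1)**4/(2*(-319)) = -(-1)/(2*319) = -1/2*(-1/319) = 1/638 ≈ 0.0015674)
W - X = 1/638 - 1*(-33) = 1/638 + 33 = 21055/638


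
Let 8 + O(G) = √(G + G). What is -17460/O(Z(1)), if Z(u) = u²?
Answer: 69840/31 + 8730*√2/31 ≈ 2651.2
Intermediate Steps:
O(G) = -8 + √2*√G (O(G) = -8 + √(G + G) = -8 + √(2*G) = -8 + √2*√G)
-17460/O(Z(1)) = -17460/(-8 + √2*√(1²)) = -17460/(-8 + √2*√1) = -17460/(-8 + √2*1) = -17460/(-8 + √2)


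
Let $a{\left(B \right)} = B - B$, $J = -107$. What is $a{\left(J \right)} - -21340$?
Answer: $21340$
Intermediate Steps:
$a{\left(B \right)} = 0$
$a{\left(J \right)} - -21340 = 0 - -21340 = 0 + 21340 = 21340$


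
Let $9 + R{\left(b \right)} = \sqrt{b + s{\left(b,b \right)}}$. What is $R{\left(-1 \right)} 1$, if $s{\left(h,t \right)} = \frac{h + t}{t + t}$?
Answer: $-9$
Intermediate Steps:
$s{\left(h,t \right)} = \frac{h + t}{2 t}$
$R{\left(b \right)} = -9 + \sqrt{1 + b}$ ($R{\left(b \right)} = -9 + \sqrt{b + \frac{b + b}{2 b}} = -9 + \sqrt{b + \frac{2 b}{2 b}} = -9 + \sqrt{b + 1} = -9 + \sqrt{1 + b}$)
$R{\left(-1 \right)} 1 = \left(-9 + \sqrt{1 - 1}\right) 1 = \left(-9 + \sqrt{0}\right) 1 = \left(-9 + 0\right) 1 = \left(-9\right) 1 = -9$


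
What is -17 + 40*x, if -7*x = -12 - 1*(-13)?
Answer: -159/7 ≈ -22.714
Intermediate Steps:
x = -⅐ (x = -(-12 - 1*(-13))/7 = -(-12 + 13)/7 = -⅐*1 = -⅐ ≈ -0.14286)
-17 + 40*x = -17 + 40*(-⅐) = -17 - 40/7 = -159/7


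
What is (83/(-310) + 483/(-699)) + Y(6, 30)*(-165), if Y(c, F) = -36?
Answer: 428976951/72230 ≈ 5939.0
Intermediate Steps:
(83/(-310) + 483/(-699)) + Y(6, 30)*(-165) = (83/(-310) + 483/(-699)) - 36*(-165) = (83*(-1/310) + 483*(-1/699)) + 5940 = (-83/310 - 161/233) + 5940 = -69249/72230 + 5940 = 428976951/72230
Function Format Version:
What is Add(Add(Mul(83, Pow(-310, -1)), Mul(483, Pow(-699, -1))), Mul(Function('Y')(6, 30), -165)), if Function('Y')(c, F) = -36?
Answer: Rational(428976951, 72230) ≈ 5939.0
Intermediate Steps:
Add(Add(Mul(83, Pow(-310, -1)), Mul(483, Pow(-699, -1))), Mul(Function('Y')(6, 30), -165)) = Add(Add(Mul(83, Pow(-310, -1)), Mul(483, Pow(-699, -1))), Mul(-36, -165)) = Add(Add(Mul(83, Rational(-1, 310)), Mul(483, Rational(-1, 699))), 5940) = Add(Add(Rational(-83, 310), Rational(-161, 233)), 5940) = Add(Rational(-69249, 72230), 5940) = Rational(428976951, 72230)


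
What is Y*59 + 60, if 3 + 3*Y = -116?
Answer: -6841/3 ≈ -2280.3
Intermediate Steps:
Y = -119/3 (Y = -1 + (⅓)*(-116) = -1 - 116/3 = -119/3 ≈ -39.667)
Y*59 + 60 = -119/3*59 + 60 = -7021/3 + 60 = -6841/3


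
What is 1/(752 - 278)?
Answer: 1/474 ≈ 0.0021097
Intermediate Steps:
1/(752 - 278) = 1/474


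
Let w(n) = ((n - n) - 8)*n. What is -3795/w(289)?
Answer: 3795/2312 ≈ 1.6414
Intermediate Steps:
w(n) = -8*n (w(n) = (0 - 8)*n = -8*n)
-3795/w(289) = -3795/((-8*289)) = -3795/(-2312) = -3795*(-1/2312) = 3795/2312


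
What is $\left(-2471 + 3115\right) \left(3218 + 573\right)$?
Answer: $2441404$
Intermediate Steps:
$\left(-2471 + 3115\right) \left(3218 + 573\right) = 644 \cdot 3791 = 2441404$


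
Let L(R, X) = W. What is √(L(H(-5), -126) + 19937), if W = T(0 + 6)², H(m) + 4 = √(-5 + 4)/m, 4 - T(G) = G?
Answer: 17*√69 ≈ 141.21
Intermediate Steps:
T(G) = 4 - G
H(m) = -4 + I/m (H(m) = -4 + √(-5 + 4)/m = -4 + √(-1)/m = -4 + I/m)
W = 4 (W = (4 - (0 + 6))² = (4 - 1*6)² = (4 - 6)² = (-2)² = 4)
L(R, X) = 4
√(L(H(-5), -126) + 19937) = √(4 + 19937) = √19941 = 17*√69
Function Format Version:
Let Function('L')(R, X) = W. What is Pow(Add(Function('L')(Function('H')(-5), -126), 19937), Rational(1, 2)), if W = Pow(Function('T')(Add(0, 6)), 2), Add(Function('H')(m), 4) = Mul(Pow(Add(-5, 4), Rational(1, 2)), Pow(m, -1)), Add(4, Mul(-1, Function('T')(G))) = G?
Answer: Mul(17, Pow(69, Rational(1, 2))) ≈ 141.21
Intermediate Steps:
Function('T')(G) = Add(4, Mul(-1, G))
Function('H')(m) = Add(-4, Mul(I, Pow(m, -1))) (Function('H')(m) = Add(-4, Mul(Pow(Add(-5, 4), Rational(1, 2)), Pow(m, -1))) = Add(-4, Mul(Pow(-1, Rational(1, 2)), Pow(m, -1))) = Add(-4, Mul(I, Pow(m, -1))))
W = 4 (W = Pow(Add(4, Mul(-1, Add(0, 6))), 2) = Pow(Add(4, Mul(-1, 6)), 2) = Pow(Add(4, -6), 2) = Pow(-2, 2) = 4)
Function('L')(R, X) = 4
Pow(Add(Function('L')(Function('H')(-5), -126), 19937), Rational(1, 2)) = Pow(Add(4, 19937), Rational(1, 2)) = Pow(19941, Rational(1, 2)) = Mul(17, Pow(69, Rational(1, 2)))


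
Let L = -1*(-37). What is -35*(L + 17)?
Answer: -1890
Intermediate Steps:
L = 37
-35*(L + 17) = -35*(37 + 17) = -35*54 = -1890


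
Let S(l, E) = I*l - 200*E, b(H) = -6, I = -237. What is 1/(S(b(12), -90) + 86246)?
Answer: 1/105668 ≈ 9.4636e-6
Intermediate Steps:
S(l, E) = -237*l - 200*E
1/(S(b(12), -90) + 86246) = 1/((-237*(-6) - 200*(-90)) + 86246) = 1/((1422 + 18000) + 86246) = 1/(19422 + 86246) = 1/105668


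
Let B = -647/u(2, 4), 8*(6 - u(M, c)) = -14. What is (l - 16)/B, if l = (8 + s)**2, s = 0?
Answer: -372/647 ≈ -0.57496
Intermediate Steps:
l = 64 (l = (8 + 0)**2 = 8**2 = 64)
u(M, c) = 31/4 (u(M, c) = 6 - 1/8*(-14) = 6 + 7/4 = 31/4)
B = -2588/31 (B = -647/31/4 = -647*4/31 = -2588/31 ≈ -83.484)
(l - 16)/B = (64 - 16)/(-2588/31) = 48*(-31/2588) = -372/647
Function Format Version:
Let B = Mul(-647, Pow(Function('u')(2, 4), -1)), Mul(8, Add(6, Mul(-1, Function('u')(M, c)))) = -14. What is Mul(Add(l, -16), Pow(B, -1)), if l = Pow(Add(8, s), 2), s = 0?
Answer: Rational(-372, 647) ≈ -0.57496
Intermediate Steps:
l = 64 (l = Pow(Add(8, 0), 2) = Pow(8, 2) = 64)
Function('u')(M, c) = Rational(31, 4) (Function('u')(M, c) = Add(6, Mul(Rational(-1, 8), -14)) = Add(6, Rational(7, 4)) = Rational(31, 4))
B = Rational(-2588, 31) (B = Mul(-647, Pow(Rational(31, 4), -1)) = Mul(-647, Rational(4, 31)) = Rational(-2588, 31) ≈ -83.484)
Mul(Add(l, -16), Pow(B, -1)) = Mul(Add(64, -16), Pow(Rational(-2588, 31), -1)) = Mul(48, Rational(-31, 2588)) = Rational(-372, 647)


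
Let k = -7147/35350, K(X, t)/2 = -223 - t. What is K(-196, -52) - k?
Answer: -1726079/5050 ≈ -341.80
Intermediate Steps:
K(X, t) = -446 - 2*t (K(X, t) = 2*(-223 - t) = -446 - 2*t)
k = -1021/5050 (k = -7147*1/35350 = -1021/5050 ≈ -0.20218)
K(-196, -52) - k = (-446 - 2*(-52)) - 1*(-1021/5050) = (-446 + 104) + 1021/5050 = -342 + 1021/5050 = -1726079/5050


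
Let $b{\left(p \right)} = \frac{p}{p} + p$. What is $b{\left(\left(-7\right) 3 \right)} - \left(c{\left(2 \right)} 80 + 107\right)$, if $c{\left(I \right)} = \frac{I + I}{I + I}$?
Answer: $-207$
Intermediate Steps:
$c{\left(I \right)} = 1$ ($c{\left(I \right)} = \frac{2 I}{2 I} = 2 I \frac{1}{2 I} = 1$)
$b{\left(p \right)} = 1 + p$
$b{\left(\left(-7\right) 3 \right)} - \left(c{\left(2 \right)} 80 + 107\right) = \left(1 - 21\right) - \left(1 \cdot 80 + 107\right) = \left(1 - 21\right) - \left(80 + 107\right) = -20 - 187 = -207$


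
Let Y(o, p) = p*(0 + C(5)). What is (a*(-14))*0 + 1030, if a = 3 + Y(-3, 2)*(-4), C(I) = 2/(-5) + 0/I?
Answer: 1030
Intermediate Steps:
C(I) = -⅖ (C(I) = 2*(-⅕) + 0 = -⅖ + 0 = -⅖)
Y(o, p) = -2*p/5 (Y(o, p) = p*(0 - ⅖) = p*(-⅖) = -2*p/5)
a = 31/5 (a = 3 - ⅖*2*(-4) = 3 - ⅘*(-4) = 3 + 16/5 = 31/5 ≈ 6.2000)
(a*(-14))*0 + 1030 = ((31/5)*(-14))*0 + 1030 = -434/5*0 + 1030 = 0 + 1030 = 1030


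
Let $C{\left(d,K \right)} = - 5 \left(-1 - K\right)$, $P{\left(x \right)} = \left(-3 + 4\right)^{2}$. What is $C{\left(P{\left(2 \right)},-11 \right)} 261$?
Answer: $-13050$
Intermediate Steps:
$P{\left(x \right)} = 1$ ($P{\left(x \right)} = 1^{2} = 1$)
$C{\left(d,K \right)} = 5 + 5 K$
$C{\left(P{\left(2 \right)},-11 \right)} 261 = \left(5 + 5 \left(-11\right)\right) 261 = \left(5 - 55\right) 261 = \left(-50\right) 261 = -13050$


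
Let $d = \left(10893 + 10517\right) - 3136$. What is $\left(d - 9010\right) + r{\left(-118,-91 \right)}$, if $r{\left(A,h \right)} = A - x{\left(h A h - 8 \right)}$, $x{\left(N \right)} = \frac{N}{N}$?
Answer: $9145$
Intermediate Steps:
$d = 18274$ ($d = 21410 - 3136 = 18274$)
$x{\left(N \right)} = 1$
$r{\left(A,h \right)} = -1 + A$ ($r{\left(A,h \right)} = A - 1 = -1 + A$)
$\left(d - 9010\right) + r{\left(-118,-91 \right)} = \left(18274 - 9010\right) - 119 = 9264 - 119 = 9145$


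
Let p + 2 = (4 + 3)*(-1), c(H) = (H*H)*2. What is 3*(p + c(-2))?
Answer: -3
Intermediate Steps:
c(H) = 2*H² (c(H) = H²*2 = 2*H²)
p = -9 (p = -2 + (4 + 3)*(-1) = -2 + 7*(-1) = -2 - 7 = -9)
3*(p + c(-2)) = 3*(-9 + 2*(-2)²) = 3*(-9 + 2*4) = 3*(-9 + 8) = 3*(-1) = -3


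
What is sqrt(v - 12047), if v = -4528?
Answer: 5*I*sqrt(663) ≈ 128.74*I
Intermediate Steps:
sqrt(v - 12047) = sqrt(-4528 - 12047) = sqrt(-16575) = 5*I*sqrt(663)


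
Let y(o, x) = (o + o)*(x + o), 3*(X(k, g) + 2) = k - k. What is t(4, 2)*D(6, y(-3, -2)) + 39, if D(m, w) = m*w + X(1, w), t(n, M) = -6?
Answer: -1029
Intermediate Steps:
X(k, g) = -2 (X(k, g) = -2 + (k - k)/3 = -2 + (⅓)*0 = -2 + 0 = -2)
y(o, x) = 2*o*(o + x) (y(o, x) = (2*o)*(o + x) = 2*o*(o + x))
D(m, w) = -2 + m*w (D(m, w) = m*w - 2 = -2 + m*w)
t(4, 2)*D(6, y(-3, -2)) + 39 = -6*(-2 + 6*(2*(-3)*(-3 - 2))) + 39 = -6*(-2 + 6*(2*(-3)*(-5))) + 39 = -6*(-2 + 6*30) + 39 = -6*(-2 + 180) + 39 = -6*178 + 39 = -1068 + 39 = -1029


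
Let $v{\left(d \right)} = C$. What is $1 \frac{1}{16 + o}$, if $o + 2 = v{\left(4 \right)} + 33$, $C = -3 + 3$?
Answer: $\frac{1}{47} \approx 0.021277$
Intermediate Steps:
$C = 0$
$v{\left(d \right)} = 0$
$o = 31$ ($o = -2 + \left(0 + 33\right) = -2 + 33 = 31$)
$1 \frac{1}{16 + o} = 1 \frac{1}{16 + 31} = 1 \cdot \frac{1}{47} = \frac{1}{47}$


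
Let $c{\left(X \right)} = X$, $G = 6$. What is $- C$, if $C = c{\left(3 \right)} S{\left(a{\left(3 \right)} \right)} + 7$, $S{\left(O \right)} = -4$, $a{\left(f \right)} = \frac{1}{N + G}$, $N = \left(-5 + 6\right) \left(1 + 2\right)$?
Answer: $5$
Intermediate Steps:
$N = 3$ ($N = 1 \cdot 3 = 3$)
$a{\left(f \right)} = \frac{1}{9}$ ($a{\left(f \right)} = \frac{1}{3 + 6} = \frac{1}{9}$)
$C = -5$ ($C = 3 \left(-4\right) + 7 = -12 + 7 = -5$)
$- C = \left(-1\right) \left(-5\right) = 5$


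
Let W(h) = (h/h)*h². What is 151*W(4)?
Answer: 2416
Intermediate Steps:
W(h) = h² (W(h) = 1*h² = h²)
151*W(4) = 151*4² = 151*16 = 2416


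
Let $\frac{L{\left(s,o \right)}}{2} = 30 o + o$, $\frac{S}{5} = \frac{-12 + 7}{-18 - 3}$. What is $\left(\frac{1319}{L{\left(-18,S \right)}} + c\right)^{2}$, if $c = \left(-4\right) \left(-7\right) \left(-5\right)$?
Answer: $\frac{35834868601}{2402500} \approx 14916.0$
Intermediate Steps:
$S = \frac{25}{21}$ ($S = 5 \frac{-12 + 7}{-18 - 3} = 5 \left(- \frac{5}{-18 - 3}\right) = 5 \left(- \frac{5}{-21}\right) = 5 \left(\left(-5\right) \left(- \frac{1}{21}\right)\right) = 5 \cdot \frac{5}{21} = \frac{25}{21} \approx 1.1905$)
$L{\left(s,o \right)} = 62 o$ ($L{\left(s,o \right)} = 2 \left(30 o + o\right) = 2 \cdot 31 o = 62 o$)
$c = -140$ ($c = 28 \left(-5\right) = -140$)
$\left(\frac{1319}{L{\left(-18,S \right)}} + c\right)^{2} = \left(\frac{1319}{62 \cdot \frac{25}{21}} - 140\right)^{2} = \left(\frac{1319}{\frac{1550}{21}} - 140\right)^{2} = \left(1319 \cdot \frac{21}{1550} - 140\right)^{2} = \left(\frac{27699}{1550} - 140\right)^{2} = \left(- \frac{189301}{1550}\right)^{2} = \frac{35834868601}{2402500}$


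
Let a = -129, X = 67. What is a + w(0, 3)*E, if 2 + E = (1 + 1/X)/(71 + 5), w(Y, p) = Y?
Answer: -129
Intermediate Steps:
E = -2529/1273 (E = -2 + (1 + 1/67)/(71 + 5) = -2 + (1 + 1/67)/76 = -2 + (68/67)*(1/76) = -2 + 17/1273 = -2529/1273 ≈ -1.9866)
a + w(0, 3)*E = -129 + 0*(-2529/1273) = -129 + 0 = -129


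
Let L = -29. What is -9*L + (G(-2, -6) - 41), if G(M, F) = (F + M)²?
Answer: 284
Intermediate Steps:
-9*L + (G(-2, -6) - 41) = -9*(-29) + ((-6 - 2)² - 41) = 261 + ((-8)² - 41) = 261 + (64 - 41) = 261 + 23 = 284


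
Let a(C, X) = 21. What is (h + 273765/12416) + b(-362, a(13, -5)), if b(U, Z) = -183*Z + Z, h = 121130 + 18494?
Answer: 1686391397/12416 ≈ 1.3582e+5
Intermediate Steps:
h = 139624
b(U, Z) = -182*Z
(h + 273765/12416) + b(-362, a(13, -5)) = (139624 + 273765/12416) - 182*21 = (139624 + 273765*(1/12416)) - 3822 = (139624 + 273765/12416) - 3822 = 1733845349/12416 - 3822 = 1686391397/12416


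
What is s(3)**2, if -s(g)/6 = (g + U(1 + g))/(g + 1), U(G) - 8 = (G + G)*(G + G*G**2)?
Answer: 2772225/4 ≈ 6.9306e+5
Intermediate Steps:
U(G) = 8 + 2*G*(G + G**3) (U(G) = 8 + (G + G)*(G + G*G**2) = 8 + (2*G)*(G + G**3) = 8 + 2*G*(G + G**3))
s(g) = -6*(8 + g + 2*(1 + g)**2 + 2*(1 + g)**4)/(1 + g) (s(g) = -6*(g + (8 + 2*(1 + g)**2 + 2*(1 + g)**4))/(g + 1) = -6*(8 + g + 2*(1 + g)**2 + 2*(1 + g)**4)/(1 + g))
s(3)**2 = (6*(-8 - 1*3 - 2*(1 + 3)**2 - 2*(1 + 3)**4)/(1 + 3))**2 = (6*(-8 - 3 - 2*4**2 - 2*4**4)/4)**2 = (6*(1/4)*(-8 - 3 - 2*16 - 2*256))**2 = (6*(1/4)*(-8 - 3 - 32 - 512))**2 = (6*(1/4)*(-555))**2 = (-1665/2)**2 = 2772225/4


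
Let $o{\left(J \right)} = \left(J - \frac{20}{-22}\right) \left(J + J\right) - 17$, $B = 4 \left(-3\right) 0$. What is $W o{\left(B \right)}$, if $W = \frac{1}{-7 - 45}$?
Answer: $\frac{17}{52} \approx 0.32692$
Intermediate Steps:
$W = - \frac{1}{52}$ ($W = \frac{1}{-52} = - \frac{1}{52} \approx -0.019231$)
$B = 0$ ($B = \left(-12\right) 0 = 0$)
$o{\left(J \right)} = -17 + 2 J \left(\frac{10}{11} + J\right)$ ($o{\left(J \right)} = \left(J - - \frac{10}{11}\right) 2 J - 17 = \left(J + \frac{10}{11}\right) 2 J - 17 = \left(\frac{10}{11} + J\right) 2 J - 17 = 2 J \left(\frac{10}{11} + J\right) - 17 = -17 + 2 J \left(\frac{10}{11} + J\right)$)
$W o{\left(B \right)} = - \frac{-17 + 2 \cdot 0^{2} + \frac{20}{11} \cdot 0}{52} = - \frac{-17 + 2 \cdot 0 + 0}{52} = - \frac{-17 + 0 + 0}{52} = \left(- \frac{1}{52}\right) \left(-17\right) = \frac{17}{52}$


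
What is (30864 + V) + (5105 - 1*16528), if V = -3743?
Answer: 15698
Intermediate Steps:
(30864 + V) + (5105 - 1*16528) = (30864 - 3743) + (5105 - 1*16528) = 27121 + (5105 - 16528) = 27121 - 11423 = 15698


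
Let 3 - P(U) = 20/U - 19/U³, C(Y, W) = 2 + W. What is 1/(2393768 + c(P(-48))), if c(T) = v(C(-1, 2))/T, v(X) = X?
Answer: 377837/904454562184 ≈ 4.1775e-7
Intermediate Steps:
P(U) = 3 - 20/U + 19/U³ (P(U) = 3 - (20/U - 19/U³) = 3 - (-19/U³ + 20/U) = 3 + (-20/U + 19/U³) = 3 - 20/U + 19/U³)
c(T) = 4/T (c(T) = (2 + 2)/T = 4/T)
1/(2393768 + c(P(-48))) = 1/(2393768 + 4/(3 - 20/(-48) + 19/(-48)³)) = 1/(2393768 + 4/(3 - 20*(-1/48) + 19*(-1/110592))) = 1/(2393768 + 4/(3 + 5/12 - 19/110592)) = 1/(2393768 + 4/(377837/110592)) = 1/(2393768 + 4*(110592/377837)) = 1/(2393768 + 442368/377837) = 1/(904454562184/377837) = 377837/904454562184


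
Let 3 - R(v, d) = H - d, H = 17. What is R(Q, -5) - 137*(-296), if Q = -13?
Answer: 40533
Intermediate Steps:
R(v, d) = -14 + d (R(v, d) = 3 - (17 - d) = 3 + (-17 + d) = -14 + d)
R(Q, -5) - 137*(-296) = (-14 - 5) - 137*(-296) = -19 + 40552 = 40533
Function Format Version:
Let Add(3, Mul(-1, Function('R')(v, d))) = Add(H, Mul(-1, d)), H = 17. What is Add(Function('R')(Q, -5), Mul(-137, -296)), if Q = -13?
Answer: 40533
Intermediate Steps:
Function('R')(v, d) = Add(-14, d) (Function('R')(v, d) = Add(3, Mul(-1, Add(17, Mul(-1, d)))) = Add(3, Add(-17, d)) = Add(-14, d))
Add(Function('R')(Q, -5), Mul(-137, -296)) = Add(Add(-14, -5), Mul(-137, -296)) = Add(-19, 40552) = 40533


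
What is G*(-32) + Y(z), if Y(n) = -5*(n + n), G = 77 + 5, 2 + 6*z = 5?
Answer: -2629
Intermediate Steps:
z = ½ (z = -⅓ + (⅙)*5 = -⅓ + ⅚ = ½ ≈ 0.50000)
G = 82
Y(n) = -10*n
G*(-32) + Y(z) = 82*(-32) - 10*½ = -2624 - 5 = -2629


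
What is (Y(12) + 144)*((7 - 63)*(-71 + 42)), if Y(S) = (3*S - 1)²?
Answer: 2223256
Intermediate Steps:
Y(S) = (-1 + 3*S)²
(Y(12) + 144)*((7 - 63)*(-71 + 42)) = ((-1 + 3*12)² + 144)*((7 - 63)*(-71 + 42)) = ((-1 + 36)² + 144)*(-56*(-29)) = (35² + 144)*1624 = (1225 + 144)*1624 = 1369*1624 = 2223256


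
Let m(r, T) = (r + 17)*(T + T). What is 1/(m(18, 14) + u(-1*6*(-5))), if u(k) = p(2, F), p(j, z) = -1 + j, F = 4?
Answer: 1/981 ≈ 0.0010194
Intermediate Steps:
u(k) = 1 (u(k) = -1 + 2 = 1)
m(r, T) = 2*T*(17 + r) (m(r, T) = (17 + r)*(2*T) = 2*T*(17 + r))
1/(m(18, 14) + u(-1*6*(-5))) = 1/(2*14*(17 + 18) + 1) = 1/(2*14*35 + 1) = 1/(980 + 1) = 1/981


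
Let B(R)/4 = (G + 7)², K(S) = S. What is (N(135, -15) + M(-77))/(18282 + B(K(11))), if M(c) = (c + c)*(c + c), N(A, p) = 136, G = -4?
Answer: 11926/9159 ≈ 1.3021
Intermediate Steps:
M(c) = 4*c² (M(c) = (2*c)*(2*c) = 4*c²)
B(R) = 36 (B(R) = 4*(-4 + 7)² = 4*3² = 4*9 = 36)
(N(135, -15) + M(-77))/(18282 + B(K(11))) = (136 + 4*(-77)²)/(18282 + 36) = (136 + 4*5929)/18318 = (136 + 23716)*(1/18318) = 23852*(1/18318) = 11926/9159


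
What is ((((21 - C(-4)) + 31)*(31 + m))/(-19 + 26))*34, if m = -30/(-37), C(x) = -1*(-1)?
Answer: 2040918/259 ≈ 7880.0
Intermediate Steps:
C(x) = 1
m = 30/37 (m = -30*(-1/37) = 30/37 ≈ 0.81081)
((((21 - C(-4)) + 31)*(31 + m))/(-19 + 26))*34 = ((((21 - 1*1) + 31)*(31 + 30/37))/(-19 + 26))*34 = ((((21 - 1) + 31)*(1177/37))/7)*34 = (((20 + 31)*(1177/37))/7)*34 = ((51*(1177/37))/7)*34 = ((⅐)*(60027/37))*34 = (60027/259)*34 = 2040918/259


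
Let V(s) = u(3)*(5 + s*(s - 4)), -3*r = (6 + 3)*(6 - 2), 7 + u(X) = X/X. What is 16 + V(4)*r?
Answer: 376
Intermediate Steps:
u(X) = -6 (u(X) = -7 + X/X = -7 + 1 = -6)
r = -12 (r = -(6 + 3)*(6 - 2)/3 = -3*4 = -1/3*36 = -12)
V(s) = -30 - 6*s*(-4 + s) (V(s) = -6*(5 + s*(s - 4)) = -6*(5 + s*(-4 + s)) = -30 - 6*s*(-4 + s))
16 + V(4)*r = 16 + (-30 - 6*4**2 + 24*4)*(-12) = 16 + (-30 - 6*16 + 96)*(-12) = 16 + (-30 - 96 + 96)*(-12) = 16 - 30*(-12) = 16 + 360 = 376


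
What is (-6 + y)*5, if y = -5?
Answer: -55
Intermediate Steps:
(-6 + y)*5 = (-6 - 5)*5 = -11*5 = -55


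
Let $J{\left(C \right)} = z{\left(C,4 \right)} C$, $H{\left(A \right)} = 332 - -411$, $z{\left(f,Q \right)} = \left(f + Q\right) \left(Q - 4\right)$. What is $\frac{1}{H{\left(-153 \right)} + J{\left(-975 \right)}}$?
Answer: $\frac{1}{743} \approx 0.0013459$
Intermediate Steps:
$z{\left(f,Q \right)} = \left(-4 + Q\right) \left(Q + f\right)$ ($z{\left(f,Q \right)} = \left(Q + f\right) \left(-4 + Q\right) = \left(-4 + Q\right) \left(Q + f\right)$)
$H{\left(A \right)} = 743$ ($H{\left(A \right)} = 332 + 411 = 743$)
$J{\left(C \right)} = 0$ ($J{\left(C \right)} = \left(4^{2} - 16 - 4 C + 4 C\right) C = \left(16 - 16 - 4 C + 4 C\right) C = 0 C = 0$)
$\frac{1}{H{\left(-153 \right)} + J{\left(-975 \right)}} = \frac{1}{743 + 0} = \frac{1}{743}$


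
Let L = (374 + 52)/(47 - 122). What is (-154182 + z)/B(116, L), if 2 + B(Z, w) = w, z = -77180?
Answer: 2892025/96 ≈ 30125.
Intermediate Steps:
L = -142/25 (L = 426/(-75) = 426*(-1/75) = -142/25 ≈ -5.6800)
B(Z, w) = -2 + w
(-154182 + z)/B(116, L) = (-154182 - 77180)/(-2 - 142/25) = -231362/(-192/25) = -231362*(-25/192) = 2892025/96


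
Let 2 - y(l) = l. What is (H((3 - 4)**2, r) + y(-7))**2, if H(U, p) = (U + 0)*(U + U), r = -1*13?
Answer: 121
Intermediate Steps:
y(l) = 2 - l
r = -13
H(U, p) = 2*U**2 (H(U, p) = U*(2*U) = 2*U**2)
(H((3 - 4)**2, r) + y(-7))**2 = (2*((3 - 4)**2)**2 + (2 - 1*(-7)))**2 = (2*((-1)**2)**2 + (2 + 7))**2 = (2*1**2 + 9)**2 = (2*1 + 9)**2 = (2 + 9)**2 = 11**2 = 121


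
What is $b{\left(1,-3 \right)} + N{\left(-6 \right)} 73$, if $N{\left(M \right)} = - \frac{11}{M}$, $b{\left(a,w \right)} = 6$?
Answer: $\frac{839}{6} \approx 139.83$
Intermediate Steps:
$b{\left(1,-3 \right)} + N{\left(-6 \right)} 73 = 6 + - \frac{11}{-6} \cdot 73 = 6 + \left(-11\right) \left(- \frac{1}{6}\right) 73 = 6 + \frac{11}{6} \cdot 73 = 6 + \frac{803}{6} = \frac{839}{6}$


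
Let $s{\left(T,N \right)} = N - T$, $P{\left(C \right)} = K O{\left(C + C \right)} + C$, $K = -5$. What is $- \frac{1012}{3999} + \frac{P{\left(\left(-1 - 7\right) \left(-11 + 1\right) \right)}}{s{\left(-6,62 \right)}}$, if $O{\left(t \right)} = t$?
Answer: $- \frac{737024}{67983} \approx -10.841$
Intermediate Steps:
$P{\left(C \right)} = - 9 C$ ($P{\left(C \right)} = - 5 \left(C + C\right) + C = - 5 \cdot 2 C + C = - 10 C + C = - 9 C$)
$- \frac{1012}{3999} + \frac{P{\left(\left(-1 - 7\right) \left(-11 + 1\right) \right)}}{s{\left(-6,62 \right)}} = - \frac{1012}{3999} + \frac{\left(-9\right) \left(-1 - 7\right) \left(-11 + 1\right)}{62 - -6} = \left(-1012\right) \frac{1}{3999} + \frac{\left(-9\right) \left(\left(-8\right) \left(-10\right)\right)}{62 + 6} = - \frac{1012}{3999} + \frac{\left(-9\right) 80}{68} = - \frac{1012}{3999} - \frac{180}{17} = - \frac{737024}{67983}$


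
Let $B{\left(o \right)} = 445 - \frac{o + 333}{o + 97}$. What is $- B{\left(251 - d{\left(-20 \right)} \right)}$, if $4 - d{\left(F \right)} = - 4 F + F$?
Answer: $- \frac{44785}{101} \approx -443.42$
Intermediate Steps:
$d{\left(F \right)} = 4 + 3 F$ ($d{\left(F \right)} = 4 - \left(- 4 F + F\right) = 4 - - 3 F = 4 + 3 F$)
$B{\left(o \right)} = 445 - \frac{333 + o}{97 + o}$
$- B{\left(251 - d{\left(-20 \right)} \right)} = - \frac{4 \left(10708 + 111 \left(251 - \left(4 + 3 \left(-20\right)\right)\right)\right)}{97 + \left(251 - \left(4 + 3 \left(-20\right)\right)\right)} = - \frac{4 \left(10708 + 111 \left(251 - \left(4 - 60\right)\right)\right)}{97 + \left(251 - \left(4 - 60\right)\right)} = - \frac{4 \left(10708 + 111 \left(251 - -56\right)\right)}{97 + \left(251 - -56\right)} = - \frac{4 \left(10708 + 111 \left(251 + 56\right)\right)}{97 + \left(251 + 56\right)} = - \frac{4 \left(10708 + 111 \cdot 307\right)}{97 + 307} = - \frac{4 \left(10708 + 34077\right)}{404} = - \frac{4 \cdot 44785}{404} = \left(-1\right) \frac{44785}{101} = - \frac{44785}{101}$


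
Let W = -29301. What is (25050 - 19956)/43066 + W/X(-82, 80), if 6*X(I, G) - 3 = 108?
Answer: -1261782627/796721 ≈ -1583.7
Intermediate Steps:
X(I, G) = 37/2 (X(I, G) = 1/2 + (1/6)*108 = 1/2 + 18 = 37/2)
(25050 - 19956)/43066 + W/X(-82, 80) = (25050 - 19956)/43066 - 29301/37/2 = 5094*(1/43066) - 29301*2/37 = 2547/21533 - 58602/37 = -1261782627/796721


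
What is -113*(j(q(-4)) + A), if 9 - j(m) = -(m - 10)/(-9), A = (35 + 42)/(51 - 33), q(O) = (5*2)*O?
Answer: -12769/6 ≈ -2128.2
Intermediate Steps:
q(O) = 10*O
A = 77/18 ≈ 4.2778
j(m) = 91/9 - m/9 (j(m) = 9 - (-(m - 10))/(-9) = 9 - (-(-10 + m))*(-1)/9 = 9 - (10 - m)*(-1)/9 = 9 - (-10/9 + m/9) = 9 + (10/9 - m/9) = 91/9 - m/9)
-113*(j(q(-4)) + A) = -113*((91/9 - 10*(-4)/9) + 77/18) = -113*((91/9 - ⅑*(-40)) + 77/18) = -113*((91/9 + 40/9) + 77/18) = -113*(131/9 + 77/18) = -113*113/6 = -12769/6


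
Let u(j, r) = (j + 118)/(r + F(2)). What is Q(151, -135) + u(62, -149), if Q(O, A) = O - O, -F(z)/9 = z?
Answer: -180/167 ≈ -1.0778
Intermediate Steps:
F(z) = -9*z
Q(O, A) = 0
u(j, r) = (118 + j)/(-18 + r) (u(j, r) = (j + 118)/(r - 9*2) = (118 + j)/(r - 18) = (118 + j)/(-18 + r))
Q(151, -135) + u(62, -149) = 0 + (118 + 62)/(-18 - 149) = 0 + 180/(-167) = 0 - 1/167*180 = 0 - 180/167 = -180/167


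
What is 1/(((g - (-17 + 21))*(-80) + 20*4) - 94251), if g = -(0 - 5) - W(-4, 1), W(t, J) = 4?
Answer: -1/93931 ≈ -1.0646e-5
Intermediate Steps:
g = 1 (g = -(0 - 5) - 1*4 = -1*(-5) - 4 = 5 - 4 = 1)
1/(((g - (-17 + 21))*(-80) + 20*4) - 94251) = 1/(((1 - (-17 + 21))*(-80) + 20*4) - 94251) = 1/(((1 - 1*4)*(-80) + 80) - 94251) = 1/(((1 - 4)*(-80) + 80) - 94251) = 1/((-3*(-80) + 80) - 94251) = 1/((240 + 80) - 94251) = 1/(320 - 94251) = 1/(-93931) = -1/93931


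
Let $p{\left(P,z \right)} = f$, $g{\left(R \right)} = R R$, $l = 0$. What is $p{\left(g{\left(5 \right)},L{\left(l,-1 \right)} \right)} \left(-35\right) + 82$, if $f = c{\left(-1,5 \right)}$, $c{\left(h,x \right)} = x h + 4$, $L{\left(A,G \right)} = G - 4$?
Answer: $117$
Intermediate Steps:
$L{\left(A,G \right)} = -4 + G$ ($L{\left(A,G \right)} = G - 4 = -4 + G$)
$g{\left(R \right)} = R^{2}$
$c{\left(h,x \right)} = 4 + h x$ ($c{\left(h,x \right)} = h x + 4 = 4 + h x$)
$f = -1$ ($f = 4 - 5 = -1$)
$p{\left(P,z \right)} = -1$
$p{\left(g{\left(5 \right)},L{\left(l,-1 \right)} \right)} \left(-35\right) + 82 = \left(-1\right) \left(-35\right) + 82 = 35 + 82 = 117$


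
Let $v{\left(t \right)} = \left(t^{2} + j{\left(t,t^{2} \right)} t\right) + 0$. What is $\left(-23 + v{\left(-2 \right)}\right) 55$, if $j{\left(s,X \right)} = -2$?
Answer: $-825$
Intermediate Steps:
$v{\left(t \right)} = t^{2} - 2 t$ ($v{\left(t \right)} = \left(t^{2} - 2 t\right) + 0 = t^{2} - 2 t$)
$\left(-23 + v{\left(-2 \right)}\right) 55 = \left(-23 - 2 \left(-2 - 2\right)\right) 55 = \left(-23 - -8\right) 55 = \left(-23 + 8\right) 55 = \left(-15\right) 55 = -825$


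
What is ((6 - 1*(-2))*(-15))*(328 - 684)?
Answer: 42720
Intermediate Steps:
((6 - 1*(-2))*(-15))*(328 - 684) = ((6 + 2)*(-15))*(-356) = (8*(-15))*(-356) = -120*(-356) = 42720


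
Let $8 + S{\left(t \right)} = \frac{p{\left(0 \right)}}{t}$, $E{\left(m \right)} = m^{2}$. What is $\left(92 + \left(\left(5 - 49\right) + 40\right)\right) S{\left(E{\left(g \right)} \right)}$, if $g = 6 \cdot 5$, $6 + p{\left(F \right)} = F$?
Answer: $- \frac{52844}{75} \approx -704.59$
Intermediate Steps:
$p{\left(F \right)} = -6 + F$
$g = 30$
$S{\left(t \right)} = -8 - \frac{6}{t}$ ($S{\left(t \right)} = -8 + \frac{-6 + 0}{t} = -8 - \frac{6}{t}$)
$\left(92 + \left(\left(5 - 49\right) + 40\right)\right) S{\left(E{\left(g \right)} \right)} = \left(92 + \left(\left(5 - 49\right) + 40\right)\right) \left(-8 - \frac{6}{30^{2}}\right) = \left(92 + \left(-44 + 40\right)\right) \left(-8 - \frac{6}{900}\right) = \left(92 - 4\right) \left(-8 - \frac{1}{150}\right) = 88 \left(-8 - \frac{1}{150}\right) = 88 \left(- \frac{1201}{150}\right) = - \frac{52844}{75}$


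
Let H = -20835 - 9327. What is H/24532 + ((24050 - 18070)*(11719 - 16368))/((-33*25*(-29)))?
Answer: -68273624849/58692810 ≈ -1163.2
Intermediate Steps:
H = -30162
H/24532 + ((24050 - 18070)*(11719 - 16368))/((-33*25*(-29))) = -30162/24532 + ((24050 - 18070)*(11719 - 16368))/((-33*25*(-29))) = -30162*1/24532 + (5980*(-4649))/((-825*(-29))) = -15081/12266 - 27801020/23925 = -15081/12266 - 27801020*1/23925 = -15081/12266 - 5560204/4785 = -68273624849/58692810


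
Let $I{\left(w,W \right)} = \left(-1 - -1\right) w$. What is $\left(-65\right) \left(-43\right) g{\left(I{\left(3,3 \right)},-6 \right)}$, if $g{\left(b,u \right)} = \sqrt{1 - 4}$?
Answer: $2795 i \sqrt{3} \approx 4841.1 i$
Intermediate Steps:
$I{\left(w,W \right)} = 0$ ($I{\left(w,W \right)} = \left(-1 + 1\right) w = 0 w = 0$)
$g{\left(b,u \right)} = i \sqrt{3}$ ($g{\left(b,u \right)} = \sqrt{-3} = i \sqrt{3}$)
$\left(-65\right) \left(-43\right) g{\left(I{\left(3,3 \right)},-6 \right)} = \left(-65\right) \left(-43\right) i \sqrt{3} = 2795 i \sqrt{3}$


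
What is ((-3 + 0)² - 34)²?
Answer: 625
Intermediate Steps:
((-3 + 0)² - 34)² = ((-3)² - 34)² = (9 - 34)² = (-25)² = 625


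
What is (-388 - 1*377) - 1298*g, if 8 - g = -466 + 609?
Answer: 174465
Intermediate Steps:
g = -135 (g = 8 - (-466 + 609) = 8 - 1*143 = 8 - 143 = -135)
(-388 - 1*377) - 1298*g = (-388 - 1*377) - 1298*(-135) = (-388 - 377) + 175230 = -765 + 175230 = 174465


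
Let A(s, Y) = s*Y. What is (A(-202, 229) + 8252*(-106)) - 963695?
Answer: -1884665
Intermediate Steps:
A(s, Y) = Y*s
(A(-202, 229) + 8252*(-106)) - 963695 = (229*(-202) + 8252*(-106)) - 963695 = (-46258 - 874712) - 963695 = -920970 - 963695 = -1884665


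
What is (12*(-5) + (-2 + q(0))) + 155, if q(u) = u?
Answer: 93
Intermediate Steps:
(12*(-5) + (-2 + q(0))) + 155 = (12*(-5) + (-2 + 0)) + 155 = (-60 - 2) + 155 = -62 + 155 = 93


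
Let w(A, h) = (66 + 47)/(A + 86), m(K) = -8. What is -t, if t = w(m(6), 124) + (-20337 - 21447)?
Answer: 3259039/78 ≈ 41783.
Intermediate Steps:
w(A, h) = 113/(86 + A)
t = -3259039/78 (t = 113/(86 - 8) + (-20337 - 21447) = 113/78 - 41784 = -3259039/78 ≈ -41783.)
-t = -1*(-3259039/78) = 3259039/78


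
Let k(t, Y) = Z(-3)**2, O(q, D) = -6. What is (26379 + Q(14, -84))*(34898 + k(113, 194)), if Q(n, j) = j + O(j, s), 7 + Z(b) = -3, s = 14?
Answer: 920062422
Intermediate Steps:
Z(b) = -10 (Z(b) = -7 - 3 = -10)
Q(n, j) = -6 + j (Q(n, j) = j - 6 = -6 + j)
k(t, Y) = 100 (k(t, Y) = (-10)**2 = 100)
(26379 + Q(14, -84))*(34898 + k(113, 194)) = (26379 + (-6 - 84))*(34898 + 100) = (26379 - 90)*34998 = 26289*34998 = 920062422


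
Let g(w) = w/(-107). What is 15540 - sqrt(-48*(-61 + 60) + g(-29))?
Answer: 15540 - sqrt(552655)/107 ≈ 15533.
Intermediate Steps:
g(w) = -w/107 (g(w) = w*(-1/107) = -w/107)
15540 - sqrt(-48*(-61 + 60) + g(-29)) = 15540 - sqrt(-48*(-61 + 60) - 1/107*(-29)) = 15540 - sqrt(-48*(-1) + 29/107) = 15540 - sqrt(48 + 29/107) = 15540 - sqrt(5165/107) = 15540 - sqrt(552655)/107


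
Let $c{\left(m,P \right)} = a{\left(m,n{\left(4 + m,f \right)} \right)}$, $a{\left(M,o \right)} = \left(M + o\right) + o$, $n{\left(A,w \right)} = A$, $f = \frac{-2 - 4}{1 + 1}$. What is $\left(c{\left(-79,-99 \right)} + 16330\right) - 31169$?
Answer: $-15068$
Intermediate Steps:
$f = -3$ ($f = - \frac{6}{2} = \left(-6\right) \frac{1}{2} = -3$)
$a{\left(M,o \right)} = M + 2 o$
$c{\left(m,P \right)} = 8 + 3 m$ ($c{\left(m,P \right)} = m + 2 \left(4 + m\right) = m + \left(8 + 2 m\right) = 8 + 3 m$)
$\left(c{\left(-79,-99 \right)} + 16330\right) - 31169 = \left(\left(8 + 3 \left(-79\right)\right) + 16330\right) - 31169 = \left(\left(8 - 237\right) + 16330\right) - 31169 = \left(-229 + 16330\right) - 31169 = 16101 - 31169 = -15068$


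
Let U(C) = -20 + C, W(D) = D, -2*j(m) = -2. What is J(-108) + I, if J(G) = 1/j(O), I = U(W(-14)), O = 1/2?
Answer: -33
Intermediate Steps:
O = ½ ≈ 0.50000
j(m) = 1 (j(m) = -½*(-2) = 1)
I = -34 (I = -20 - 14 = -34)
J(G) = 1 (J(G) = 1/1 = 1)
J(-108) + I = 1 - 34 = -33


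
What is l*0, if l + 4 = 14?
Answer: 0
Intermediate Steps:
l = 10 (l = -4 + 14 = 10)
l*0 = 10*0 = 0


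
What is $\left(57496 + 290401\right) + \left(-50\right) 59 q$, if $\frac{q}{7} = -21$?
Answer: $781547$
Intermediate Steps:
$q = -147$ ($q = 7 \left(-21\right) = -147$)
$\left(57496 + 290401\right) + \left(-50\right) 59 q = \left(57496 + 290401\right) + \left(-50\right) 59 \left(-147\right) = 347897 - -433650 = 347897 + 433650 = 781547$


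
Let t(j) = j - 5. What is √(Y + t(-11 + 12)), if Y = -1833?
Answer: I*√1837 ≈ 42.86*I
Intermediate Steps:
t(j) = -5 + j
√(Y + t(-11 + 12)) = √(-1833 + (-5 + (-11 + 12))) = √(-1833 + (-5 + 1)) = √(-1833 - 4) = √(-1837) = I*√1837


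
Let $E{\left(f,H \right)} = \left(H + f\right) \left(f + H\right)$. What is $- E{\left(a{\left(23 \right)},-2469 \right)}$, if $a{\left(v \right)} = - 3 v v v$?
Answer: $-1518660900$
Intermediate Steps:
$a{\left(v \right)} = - 3 v^{3}$ ($a{\left(v \right)} = - 3 v v^{2} = - 3 v^{3}$)
$E{\left(f,H \right)} = \left(H + f\right)^{2}$ ($E{\left(f,H \right)} = \left(H + f\right) \left(H + f\right) = \left(H + f\right)^{2}$)
$- E{\left(a{\left(23 \right)},-2469 \right)} = - \left(-2469 - 3 \cdot 23^{3}\right)^{2} = - \left(-2469 - 36501\right)^{2} = - \left(-38970\right)^{2} = \left(-1\right) 1518660900 = -1518660900$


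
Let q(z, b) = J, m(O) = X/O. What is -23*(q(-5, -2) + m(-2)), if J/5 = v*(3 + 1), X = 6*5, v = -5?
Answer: 2645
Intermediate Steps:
X = 30
m(O) = 30/O
J = -100 (J = 5*(-5*(3 + 1)) = 5*(-5*4) = 5*(-20) = -100)
q(z, b) = -100
-23*(q(-5, -2) + m(-2)) = -23*(-100 + 30/(-2)) = -23*(-100 + 30*(-½)) = -23*(-100 - 15) = -23*(-115) = 2645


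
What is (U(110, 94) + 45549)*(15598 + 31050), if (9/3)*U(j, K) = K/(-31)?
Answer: 197599202024/93 ≈ 2.1247e+9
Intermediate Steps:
U(j, K) = -K/93 (U(j, K) = (K/(-31))/3 = (K*(-1/31))/3 = (-K/31)/3 = -K/93)
(U(110, 94) + 45549)*(15598 + 31050) = (-1/93*94 + 45549)*(15598 + 31050) = (-94/93 + 45549)*46648 = (4235963/93)*46648 = 197599202024/93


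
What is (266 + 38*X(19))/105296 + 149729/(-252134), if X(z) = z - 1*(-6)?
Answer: -966204365/1659293854 ≈ -0.58230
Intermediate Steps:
X(z) = 6 + z (X(z) = z + 6 = 6 + z)
(266 + 38*X(19))/105296 + 149729/(-252134) = (266 + 38*(6 + 19))/105296 + 149729/(-252134) = (266 + 38*25)*(1/105296) + 149729*(-1/252134) = (266 + 950)*(1/105296) - 149729/252134 = 1216*(1/105296) - 149729/252134 = 76/6581 - 149729/252134 = -966204365/1659293854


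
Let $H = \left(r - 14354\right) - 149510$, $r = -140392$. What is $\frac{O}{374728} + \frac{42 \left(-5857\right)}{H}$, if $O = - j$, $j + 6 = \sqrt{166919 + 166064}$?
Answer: $\frac{5761416573}{7125827648} - \frac{\sqrt{332983}}{374728} \approx 0.80699$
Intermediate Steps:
$j = -6 + \sqrt{332983}$ ($j = -6 + \sqrt{166919 + 166064} = -6 + \sqrt{332983} \approx 571.05$)
$O = 6 - \sqrt{332983}$ ($O = - (-6 + \sqrt{332983}) = 6 - \sqrt{332983} \approx -571.05$)
$H = -304256$ ($H = \left(-140392 - 14354\right) - 149510 = -154746 - 149510 = -304256$)
$\frac{O}{374728} + \frac{42 \left(-5857\right)}{H} = \frac{6 - \sqrt{332983}}{374728} + \frac{42 \left(-5857\right)}{-304256} = \left(6 - \sqrt{332983}\right) \frac{1}{374728} - - \frac{122997}{152128} = \left(\frac{3}{187364} - \frac{\sqrt{332983}}{374728}\right) + \frac{122997}{152128} = \frac{5761416573}{7125827648} - \frac{\sqrt{332983}}{374728}$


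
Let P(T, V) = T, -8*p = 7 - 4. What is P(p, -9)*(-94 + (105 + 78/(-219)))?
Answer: -2331/584 ≈ -3.9914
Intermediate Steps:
p = -3/8 (p = -(7 - 4)/8 = -⅛*3 = -3/8 ≈ -0.37500)
P(p, -9)*(-94 + (105 + 78/(-219))) = -3*(-94 + (105 + 78/(-219)))/8 = -3*(-94 + (105 + 78*(-1/219)))/8 = -3*(-94 + (105 - 26/73))/8 = -3*(-94 + 7639/73)/8 = -3/8*777/73 = -2331/584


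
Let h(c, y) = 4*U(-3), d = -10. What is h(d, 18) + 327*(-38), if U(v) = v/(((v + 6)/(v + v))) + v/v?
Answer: -12398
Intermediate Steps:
U(v) = 1 + 2*v²/(6 + v) (U(v) = v/(((6 + v)/((2*v)))) + 1 = v/(((6 + v)*(1/(2*v)))) + 1 = v/(((6 + v)/(2*v))) + 1 = v*(2*v/(6 + v)) + 1 = 2*v²/(6 + v) + 1 = 1 + 2*v²/(6 + v))
d = -10 (d = -2*5 = -10)
h(c, y) = 28 (h(c, y) = 4*((6 - 3 + 2*(-3)²)/(6 - 3)) = 4*((6 - 3 + 2*9)/3) = 4*((6 - 3 + 18)/3) = 4*((⅓)*21) = 4*7 = 28)
h(d, 18) + 327*(-38) = 28 + 327*(-38) = 28 - 12426 = -12398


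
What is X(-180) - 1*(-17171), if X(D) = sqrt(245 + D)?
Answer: 17171 + sqrt(65) ≈ 17179.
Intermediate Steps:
X(-180) - 1*(-17171) = sqrt(245 - 180) - 1*(-17171) = sqrt(65) + 17171 = 17171 + sqrt(65)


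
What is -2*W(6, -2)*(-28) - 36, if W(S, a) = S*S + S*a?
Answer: 1308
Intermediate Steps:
W(S, a) = S² + S*a
-2*W(6, -2)*(-28) - 36 = -12*(6 - 2)*(-28) - 36 = -12*4*(-28) - 36 = -2*24*(-28) - 36 = -48*(-28) - 36 = 1344 - 36 = 1308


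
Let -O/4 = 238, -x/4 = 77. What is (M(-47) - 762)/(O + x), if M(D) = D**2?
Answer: -1447/1260 ≈ -1.1484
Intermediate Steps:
x = -308 (x = -4*77 = -308)
O = -952 (O = -4*238 = -952)
(M(-47) - 762)/(O + x) = ((-47)**2 - 762)/(-952 - 308) = (2209 - 762)/(-1260) = 1447*(-1/1260) = -1447/1260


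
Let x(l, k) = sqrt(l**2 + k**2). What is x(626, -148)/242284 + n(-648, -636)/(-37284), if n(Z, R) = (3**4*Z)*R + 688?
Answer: -8345764/9321 + sqrt(103445)/121142 ≈ -895.37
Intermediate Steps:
n(Z, R) = 688 + 81*R*Z (n(Z, R) = (81*Z)*R + 688 = 81*R*Z + 688 = 688 + 81*R*Z)
x(l, k) = sqrt(k**2 + l**2)
x(626, -148)/242284 + n(-648, -636)/(-37284) = sqrt((-148)**2 + 626**2)/242284 + (688 + 81*(-636)*(-648))/(-37284) = sqrt(21904 + 391876)*(1/242284) + (688 + 33382368)*(-1/37284) = sqrt(413780)*(1/242284) + 33383056*(-1/37284) = (2*sqrt(103445))*(1/242284) - 8345764/9321 = sqrt(103445)/121142 - 8345764/9321 = -8345764/9321 + sqrt(103445)/121142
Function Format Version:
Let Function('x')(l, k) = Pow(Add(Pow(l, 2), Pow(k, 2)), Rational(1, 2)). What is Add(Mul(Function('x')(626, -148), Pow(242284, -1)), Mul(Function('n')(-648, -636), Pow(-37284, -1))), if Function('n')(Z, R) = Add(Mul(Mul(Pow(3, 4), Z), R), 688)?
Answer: Add(Rational(-8345764, 9321), Mul(Rational(1, 121142), Pow(103445, Rational(1, 2)))) ≈ -895.37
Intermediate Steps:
Function('n')(Z, R) = Add(688, Mul(81, R, Z)) (Function('n')(Z, R) = Add(Mul(Mul(81, Z), R), 688) = Add(Mul(81, R, Z), 688) = Add(688, Mul(81, R, Z)))
Function('x')(l, k) = Pow(Add(Pow(k, 2), Pow(l, 2)), Rational(1, 2))
Add(Mul(Function('x')(626, -148), Pow(242284, -1)), Mul(Function('n')(-648, -636), Pow(-37284, -1))) = Add(Mul(Pow(Add(Pow(-148, 2), Pow(626, 2)), Rational(1, 2)), Pow(242284, -1)), Mul(Add(688, Mul(81, -636, -648)), Pow(-37284, -1))) = Add(Mul(Pow(Add(21904, 391876), Rational(1, 2)), Rational(1, 242284)), Mul(Add(688, 33382368), Rational(-1, 37284))) = Add(Mul(Pow(413780, Rational(1, 2)), Rational(1, 242284)), Mul(33383056, Rational(-1, 37284))) = Add(Mul(Mul(2, Pow(103445, Rational(1, 2))), Rational(1, 242284)), Rational(-8345764, 9321)) = Add(Mul(Rational(1, 121142), Pow(103445, Rational(1, 2))), Rational(-8345764, 9321)) = Add(Rational(-8345764, 9321), Mul(Rational(1, 121142), Pow(103445, Rational(1, 2))))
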